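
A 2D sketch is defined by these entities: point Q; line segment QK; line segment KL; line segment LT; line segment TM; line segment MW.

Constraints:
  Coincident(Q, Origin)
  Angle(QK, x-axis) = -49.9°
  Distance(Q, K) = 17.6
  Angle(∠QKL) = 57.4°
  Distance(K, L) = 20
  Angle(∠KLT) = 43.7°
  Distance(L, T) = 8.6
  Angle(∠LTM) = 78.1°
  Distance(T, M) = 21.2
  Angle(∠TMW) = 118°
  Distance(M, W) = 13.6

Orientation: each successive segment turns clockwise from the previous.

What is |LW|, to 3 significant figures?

26.1

Q is at the origin; QK runs at -49.9° with length 17.6, so K = (11.3, -13.5). ∠QKL = 57.4° gives KL at -172° from the x-axis; with |KL| = 20.0, L = (-8.49, -16.1). ∠KLT = 43.7° gives LT at 51.2° from the x-axis; with |LT| = 8.6, T = (-3.10, -9.37). ∠LTM = 78.1° gives TM at -50.7° from the x-axis; with |TM| = 21.2, M = (10.3, -25.8). ∠TMW = 118.0° gives MW at -113° from the x-axis; with |MW| = 13.6, W = (5.08, -38.3). Then |LW| = |W − L| = 26.1.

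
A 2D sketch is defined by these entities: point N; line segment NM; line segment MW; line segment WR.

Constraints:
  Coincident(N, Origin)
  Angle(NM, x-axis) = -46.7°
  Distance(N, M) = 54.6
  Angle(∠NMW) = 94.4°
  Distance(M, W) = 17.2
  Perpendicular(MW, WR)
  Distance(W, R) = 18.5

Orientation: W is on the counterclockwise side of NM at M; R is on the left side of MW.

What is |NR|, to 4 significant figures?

41.82

N is at the origin; NM runs at -46.7° with length 54.6, so M = 54.6·(cos -46.7°, sin -46.7°) = (37.45, -39.74). ∠NMW = 94.4°, so MW runs at -46.7° + (180° − 94.4°) = 38.90° from the x-axis; with |MW| = 17.2, W = M + 17.2·(cos 38.90°, sin 38.90°) = (50.83, -28.94). The perpendicularity gives WR at right angles to MW; with |WR| = 18.5 on the left of MW, R = W + 18.5·(-0.6280, 0.7782) = (39.21, -14.54). Then |NR| = |R − N| = 41.82.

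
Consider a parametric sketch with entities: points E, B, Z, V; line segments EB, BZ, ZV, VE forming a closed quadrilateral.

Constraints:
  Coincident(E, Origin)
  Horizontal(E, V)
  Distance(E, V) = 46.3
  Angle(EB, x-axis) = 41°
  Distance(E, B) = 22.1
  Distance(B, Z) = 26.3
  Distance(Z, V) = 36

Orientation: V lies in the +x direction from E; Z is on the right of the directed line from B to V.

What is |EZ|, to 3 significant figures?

16.7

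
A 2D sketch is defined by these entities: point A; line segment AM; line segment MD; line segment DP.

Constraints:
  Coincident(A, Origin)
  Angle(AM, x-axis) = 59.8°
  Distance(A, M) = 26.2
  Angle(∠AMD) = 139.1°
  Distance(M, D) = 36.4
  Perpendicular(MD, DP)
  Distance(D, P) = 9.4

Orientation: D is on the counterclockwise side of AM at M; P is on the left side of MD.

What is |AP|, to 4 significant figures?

56.74

∠AMD = 139.1°, so MD runs at 59.8° + (180° − 139.1°) = 100.7° from the x-axis; with |MD| = 36.4, D = M + 36.4·(cos 100.7°, sin 100.7°) = (6.421, 58.41). MD is perpendicular to DP; with |DP| = 9.4 on the left of MD, P = D + 9.4·(-0.9826, -0.1857) = (-2.816, 56.67). Then |AP| = |P − A| = 56.74.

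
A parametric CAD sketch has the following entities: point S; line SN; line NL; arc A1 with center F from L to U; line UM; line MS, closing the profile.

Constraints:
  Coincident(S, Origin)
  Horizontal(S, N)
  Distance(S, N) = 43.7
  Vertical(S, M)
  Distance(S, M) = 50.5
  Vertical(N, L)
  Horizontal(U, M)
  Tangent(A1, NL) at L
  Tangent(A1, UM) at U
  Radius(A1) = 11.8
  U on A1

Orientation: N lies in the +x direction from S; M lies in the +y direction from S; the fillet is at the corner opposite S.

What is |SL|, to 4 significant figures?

58.37

The virtual corner opposite S is at (43.70, 50.50). The tangent condition forces FL to be normal to NL and the tangent condition forces FU to be normal to UM, with radius 11.8, so the center F sits 11.8 in from both sides at F = (31.90, 38.70). That places the tangent points at L = (43.70, 38.70) on NL and U = (31.90, 50.50) on UM. Then |SL| = |L − S| = 58.37.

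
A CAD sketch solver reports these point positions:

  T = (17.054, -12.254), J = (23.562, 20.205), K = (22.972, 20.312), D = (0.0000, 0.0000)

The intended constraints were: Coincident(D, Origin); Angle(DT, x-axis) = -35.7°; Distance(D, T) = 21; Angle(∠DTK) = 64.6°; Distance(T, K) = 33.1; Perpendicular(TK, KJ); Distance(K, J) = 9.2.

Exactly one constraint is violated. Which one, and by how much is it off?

Distance(K, J) = 9.2 — off by 8.60.

D = (0.00, 0.00) ✓; DT at -35.70° ✓; |DT| = 21.00 ✓; ∠DTK = 64.60° ✓; |TK| = 33.10 ✓; ∠(TK, KJ) = 89.98° ✓; |KJ| = 0.5996 ✗.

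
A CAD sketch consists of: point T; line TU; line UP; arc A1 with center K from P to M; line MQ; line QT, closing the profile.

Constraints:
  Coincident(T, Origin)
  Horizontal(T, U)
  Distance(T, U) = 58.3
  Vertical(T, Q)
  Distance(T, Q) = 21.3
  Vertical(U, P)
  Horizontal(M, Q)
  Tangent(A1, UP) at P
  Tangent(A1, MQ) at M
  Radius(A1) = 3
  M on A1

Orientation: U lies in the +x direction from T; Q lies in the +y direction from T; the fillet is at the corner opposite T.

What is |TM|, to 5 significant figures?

59.260

T is at the origin; T and U share the same y with |TU| = 58.3 and U on the +x side, so U = (58.300, 0.0000). T and Q share the same x with |TQ| = 21.3 and Q on the +y side, so Q = (0.0000, 21.300). The virtual corner opposite T is at (58.300, 21.300). Tangency of A1 to UP means the radius KP is perpendicular to UP and the tangent condition forces KM to be normal to MQ, with radius 3.0, so the center K sits 3.0 in from both sides at K = (55.300, 18.300). That places the tangent points at P = (58.300, 18.300) on UP and M = (55.300, 21.300) on MQ. Then |TM| = |M − T| = 59.260.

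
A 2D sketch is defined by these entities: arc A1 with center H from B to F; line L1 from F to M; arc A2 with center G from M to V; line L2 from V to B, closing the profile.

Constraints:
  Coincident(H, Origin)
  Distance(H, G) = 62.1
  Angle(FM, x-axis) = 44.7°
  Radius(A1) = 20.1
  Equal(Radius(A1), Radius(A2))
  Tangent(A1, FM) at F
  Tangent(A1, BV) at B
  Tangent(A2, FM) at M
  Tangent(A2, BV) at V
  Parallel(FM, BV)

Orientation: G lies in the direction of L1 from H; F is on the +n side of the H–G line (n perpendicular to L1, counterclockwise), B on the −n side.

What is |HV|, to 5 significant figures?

65.272

Tangency of A1 to both parallel lines with radius 20.1 puts F and B at H ± 20.1·n: F = (-14.138, 14.287), B = (14.138, -14.287). Equal radii place M and V the same way about G: M = G + 20.1·n = (30.002, 57.968), V = G − 20.1·n = (58.279, 29.394). Then |HV| = |V − H| = 65.272.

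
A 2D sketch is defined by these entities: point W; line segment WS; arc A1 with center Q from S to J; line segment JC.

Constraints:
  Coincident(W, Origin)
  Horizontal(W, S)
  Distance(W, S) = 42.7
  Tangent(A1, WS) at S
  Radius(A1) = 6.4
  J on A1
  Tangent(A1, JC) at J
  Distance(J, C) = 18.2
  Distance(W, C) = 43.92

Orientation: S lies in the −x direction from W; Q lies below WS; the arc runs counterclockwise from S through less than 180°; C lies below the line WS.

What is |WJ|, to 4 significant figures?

48.82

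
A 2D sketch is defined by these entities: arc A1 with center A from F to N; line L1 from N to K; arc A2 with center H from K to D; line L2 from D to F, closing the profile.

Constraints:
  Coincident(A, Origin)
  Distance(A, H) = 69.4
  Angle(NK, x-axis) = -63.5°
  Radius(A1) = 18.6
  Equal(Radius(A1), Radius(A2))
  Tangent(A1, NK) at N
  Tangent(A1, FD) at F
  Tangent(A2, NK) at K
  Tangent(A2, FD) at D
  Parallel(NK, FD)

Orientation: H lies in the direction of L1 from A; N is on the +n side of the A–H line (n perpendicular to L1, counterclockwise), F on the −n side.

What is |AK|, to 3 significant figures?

71.8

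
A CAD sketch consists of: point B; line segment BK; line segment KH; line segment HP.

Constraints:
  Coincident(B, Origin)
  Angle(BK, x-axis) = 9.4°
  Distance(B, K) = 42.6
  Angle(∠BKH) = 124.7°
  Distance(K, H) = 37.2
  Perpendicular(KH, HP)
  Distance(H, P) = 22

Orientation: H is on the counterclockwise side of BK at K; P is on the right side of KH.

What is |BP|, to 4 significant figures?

83.83

B is at the origin; BK runs at 9.4° with length 42.6, so K = 42.6·(cos 9.4°, sin 9.4°) = (42.03, 6.958). ∠BKH = 124.7°, so KH runs at 9.4° + (180° − 124.7°) = 64.70° from the x-axis; with |KH| = 37.2, H = K + 37.2·(cos 64.70°, sin 64.70°) = (57.93, 40.59). KH is perpendicular to HP; with |HP| = 22.0 on the right of KH, P = H + 22.0·(0.9041, -0.4274) = (77.82, 31.19). Then |BP| = |P − B| = 83.83.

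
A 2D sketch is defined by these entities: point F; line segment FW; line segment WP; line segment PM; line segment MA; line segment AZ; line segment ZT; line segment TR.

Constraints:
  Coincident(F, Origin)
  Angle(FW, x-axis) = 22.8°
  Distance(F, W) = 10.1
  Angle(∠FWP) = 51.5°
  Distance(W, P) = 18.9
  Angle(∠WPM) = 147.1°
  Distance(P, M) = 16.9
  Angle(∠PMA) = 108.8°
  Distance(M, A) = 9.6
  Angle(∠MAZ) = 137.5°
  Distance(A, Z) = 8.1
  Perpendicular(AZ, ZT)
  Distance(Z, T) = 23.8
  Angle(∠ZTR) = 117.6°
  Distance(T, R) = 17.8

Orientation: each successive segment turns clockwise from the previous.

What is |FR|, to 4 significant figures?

24.31

F is at the origin; FW runs at 22.8° with length 10.1, so W = (9.311, 3.914). ∠FWP = 51.5° gives WP at -105.7° from the x-axis; with |WP| = 18.9, P = (4.196, -14.28). ∠WPM = 147.1° gives PM at -138.6° from the x-axis; with |PM| = 16.9, M = (-8.480, -25.46). ∠PMA = 108.8° gives MA at 150.2° from the x-axis; with |MA| = 9.6, A = (-16.81, -20.69). ∠MAZ = 137.5° gives AZ at 107.7° from the x-axis; with |AZ| = 8.1, Z = (-19.27, -12.97). AZ is perpendicular to ZT, so ZT runs at 17.70°; with |ZT| = 23.8, T = (3.400, -5.734). ∠ZTR = 117.6° gives TR at -44.70° from the x-axis; with |TR| = 17.8, R = (16.05, -18.25). Then |FR| = |R − F| = 24.31.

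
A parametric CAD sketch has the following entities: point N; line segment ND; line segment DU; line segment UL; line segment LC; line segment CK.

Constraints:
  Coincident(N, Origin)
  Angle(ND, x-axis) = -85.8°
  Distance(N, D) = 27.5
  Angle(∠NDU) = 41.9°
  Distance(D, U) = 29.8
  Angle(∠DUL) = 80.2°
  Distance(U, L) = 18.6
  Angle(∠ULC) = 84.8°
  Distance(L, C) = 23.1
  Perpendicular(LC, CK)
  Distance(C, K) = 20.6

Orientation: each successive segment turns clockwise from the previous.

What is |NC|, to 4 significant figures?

17.23

N is at the origin; ND runs at -85.8° with length 27.5, so D = (2.014, -27.43). ∠NDU = 41.9° gives DU at 136.1° from the x-axis; with |DU| = 29.8, U = (-19.46, -6.763). ∠DUL = 80.2° gives UL at 36.30° from the x-axis; with |UL| = 18.6, L = (-4.468, 4.249). ∠ULC = 84.8° gives LC at -58.90° from the x-axis; with |LC| = 23.1, C = (7.464, -15.53). Then |NC| = |C − N| = 17.23.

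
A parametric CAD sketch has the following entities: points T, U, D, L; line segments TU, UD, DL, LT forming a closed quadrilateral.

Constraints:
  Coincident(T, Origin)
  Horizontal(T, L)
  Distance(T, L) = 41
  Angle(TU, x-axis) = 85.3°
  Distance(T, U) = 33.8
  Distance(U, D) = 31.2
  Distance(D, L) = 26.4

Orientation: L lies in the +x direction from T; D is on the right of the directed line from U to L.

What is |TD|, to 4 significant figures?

15.89

Checks: |TL| = 41.00 ✓; |TU| = 33.80 ✓; |UD| = 31.20 ✓; |DL| = 26.40 ✓.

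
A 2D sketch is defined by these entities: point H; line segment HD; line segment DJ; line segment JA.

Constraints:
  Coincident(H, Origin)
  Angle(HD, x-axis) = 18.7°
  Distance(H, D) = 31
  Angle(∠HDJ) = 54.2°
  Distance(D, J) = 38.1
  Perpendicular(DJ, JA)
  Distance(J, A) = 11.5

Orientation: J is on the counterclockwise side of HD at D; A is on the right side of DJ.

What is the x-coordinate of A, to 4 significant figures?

5.024

H is at the origin; HD runs at 18.7° with length 31.0, so D = 31.0·(cos 18.7°, sin 18.7°) = (29.36, 9.939). ∠HDJ = 54.2°, so DJ runs at 18.7° + (180° − 54.2°) = 144.5° from the x-axis; with |DJ| = 38.1, J = D + 38.1·(cos 144.5°, sin 144.5°) = (-1.654, 32.06). DJ ⟂ JA; with |JA| = 11.5 on the right of DJ, A = J + 11.5·(0.5807, 0.8141) = (5.024, 41.43). So A.x = 5.024.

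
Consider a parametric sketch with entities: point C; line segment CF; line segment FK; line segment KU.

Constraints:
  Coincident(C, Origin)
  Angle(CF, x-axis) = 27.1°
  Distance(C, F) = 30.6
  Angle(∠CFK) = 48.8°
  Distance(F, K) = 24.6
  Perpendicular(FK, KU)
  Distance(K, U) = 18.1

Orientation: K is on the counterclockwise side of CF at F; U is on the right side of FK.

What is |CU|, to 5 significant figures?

41.363

C is at the origin; CF runs at 27.1° with length 30.6, so F = 30.6·(cos 27.1°, sin 27.1°) = (27.241, 13.940). ∠CFK = 48.8°, so FK runs at 27.1° + (180° − 48.8°) = 158.30° from the x-axis; with |FK| = 24.6, K = F + 24.6·(cos 158.30°, sin 158.30°) = (4.3839, 23.035). FK ⟂ KU; with |KU| = 18.1 on the right of FK, U = K + 18.1·(0.36975, 0.92913) = (11.076, 39.853). Then |CU| = |U − C| = 41.363.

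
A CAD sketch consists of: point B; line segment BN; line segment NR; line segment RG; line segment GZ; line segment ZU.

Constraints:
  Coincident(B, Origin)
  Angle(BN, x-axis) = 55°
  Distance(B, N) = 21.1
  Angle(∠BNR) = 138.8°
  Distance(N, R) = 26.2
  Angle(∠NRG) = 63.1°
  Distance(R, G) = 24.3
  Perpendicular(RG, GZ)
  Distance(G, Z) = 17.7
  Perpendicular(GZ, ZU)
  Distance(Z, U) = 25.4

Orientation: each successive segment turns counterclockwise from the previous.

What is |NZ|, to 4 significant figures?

13.67

B is at the origin; BN runs at 55.0° with length 21.1, so N = (12.10, 17.28). ∠BNR = 138.8° gives NR at 96.20° from the x-axis; with |NR| = 26.2, R = (9.273, 43.33). ∠NRG = 63.1° gives RG at -146.9° from the x-axis; with |RG| = 24.3, G = (-11.08, 30.06). RG is perpendicular to GZ, so GZ runs at -56.90°; with |GZ| = 17.7, Z = (-1.418, 15.23). Then |NZ| = |Z − N| = 13.67.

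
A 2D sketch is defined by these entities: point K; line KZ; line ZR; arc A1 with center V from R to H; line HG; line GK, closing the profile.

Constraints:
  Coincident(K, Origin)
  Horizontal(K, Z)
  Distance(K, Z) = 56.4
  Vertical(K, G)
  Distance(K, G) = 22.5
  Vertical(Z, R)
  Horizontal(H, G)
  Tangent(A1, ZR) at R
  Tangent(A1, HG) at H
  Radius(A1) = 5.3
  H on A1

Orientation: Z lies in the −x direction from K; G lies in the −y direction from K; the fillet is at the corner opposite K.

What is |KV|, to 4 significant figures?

53.92

K is at the origin; K and Z share the same y with |KZ| = 56.4 and Z on the −x side, so Z = (-56.40, 0.000). K and G share the same x with |KG| = 22.5 and G on the −y side, so G = (0.000, -22.50). The virtual corner opposite K is at (-56.40, -22.50). The tangent condition forces VR to be normal to ZR and A1 meets HG tangentially, so VH is at right angles to HG, with radius 5.3, so the center V sits 5.3 in from both sides at V = (-51.10, -17.20). Then |KV| = |V − K| = 53.92.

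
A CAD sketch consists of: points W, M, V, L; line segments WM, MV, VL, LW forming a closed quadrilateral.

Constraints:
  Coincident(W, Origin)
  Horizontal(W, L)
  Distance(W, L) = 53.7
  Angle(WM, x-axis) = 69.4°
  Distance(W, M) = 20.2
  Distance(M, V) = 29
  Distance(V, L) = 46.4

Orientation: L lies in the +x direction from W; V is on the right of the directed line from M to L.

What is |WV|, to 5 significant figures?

13.111

W is at the origin; W and L share the same y with |WL| = 53.7 and L in +x, so L = (53.7, 0). WM runs at 69.4° with |WM| = 20.2, so M = (7.1072, 18.908). V is determined by |MV| = 29.0 and |VL| = 46.4 together: it lies at the intersection of circle(M, 29.0) and circle(L, 46.4). With |ML| = 50.283, the foot of the radical line on ML is 12.096 from M and the perpendicular offset is √(29.0² − 12.096²) = 26.357. Taking the right-of-ML solution: V = (8.4043, -10.063).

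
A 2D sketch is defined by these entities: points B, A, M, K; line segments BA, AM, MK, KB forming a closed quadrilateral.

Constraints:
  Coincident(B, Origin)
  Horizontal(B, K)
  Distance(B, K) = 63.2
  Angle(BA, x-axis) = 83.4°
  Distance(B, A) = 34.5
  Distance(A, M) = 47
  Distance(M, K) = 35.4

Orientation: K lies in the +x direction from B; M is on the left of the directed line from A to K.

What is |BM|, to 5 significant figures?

60.823

Checks: |AM| = 47.00 ✓; |MK| = 35.40 ✓.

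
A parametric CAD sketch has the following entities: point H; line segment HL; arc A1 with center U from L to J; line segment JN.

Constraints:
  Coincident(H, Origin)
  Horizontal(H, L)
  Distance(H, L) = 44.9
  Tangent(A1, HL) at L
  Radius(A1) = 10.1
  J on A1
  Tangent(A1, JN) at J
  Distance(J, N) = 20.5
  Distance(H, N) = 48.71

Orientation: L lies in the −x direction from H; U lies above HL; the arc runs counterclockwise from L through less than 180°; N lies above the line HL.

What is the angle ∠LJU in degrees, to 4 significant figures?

41.88°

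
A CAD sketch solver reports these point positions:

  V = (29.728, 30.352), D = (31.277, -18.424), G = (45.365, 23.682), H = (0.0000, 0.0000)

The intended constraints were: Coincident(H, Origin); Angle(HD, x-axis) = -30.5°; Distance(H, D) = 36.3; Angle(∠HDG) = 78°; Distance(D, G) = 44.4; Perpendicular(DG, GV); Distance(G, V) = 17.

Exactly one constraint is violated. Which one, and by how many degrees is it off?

Perpendicular(DG, GV) — off by 4.60°.

H = (0.00, 0.00) ✓; HD at -30.50° ✓; |HD| = 36.30 ✓; ∠HDG = 78.00° ✓; |DG| = 44.40 ✓; ∠(DG, GV) = 85.40° ✗; |GV| = 17.00 ✓.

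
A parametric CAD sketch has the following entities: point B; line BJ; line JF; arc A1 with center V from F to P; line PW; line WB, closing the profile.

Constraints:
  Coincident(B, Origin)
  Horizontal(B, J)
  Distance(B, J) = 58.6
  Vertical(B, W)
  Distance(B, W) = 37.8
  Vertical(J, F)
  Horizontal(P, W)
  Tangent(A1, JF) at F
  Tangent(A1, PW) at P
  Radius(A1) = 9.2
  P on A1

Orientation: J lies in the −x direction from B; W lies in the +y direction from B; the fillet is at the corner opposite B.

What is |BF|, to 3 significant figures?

65.2

B is at the origin; B and J share the same y with |BJ| = 58.6 and J on the −x side, so J = (-58.6, 0.00). BW is vertical with |BW| = 37.8 and W on the +y side, so W = (0.00, 37.8). The virtual corner opposite B is at (-58.6, 37.8). A1 meets JF tangentially, so VF is at right angles to JF and since A1 is tangent to PW there, VP ⟂ PW, with radius 9.2, so the center V sits 9.2 in from both sides at V = (-49.4, 28.6). That places the tangent points at F = (-58.6, 28.6) on JF and P = (-49.4, 37.8) on PW. Then |BF| = |F − B| = 65.2.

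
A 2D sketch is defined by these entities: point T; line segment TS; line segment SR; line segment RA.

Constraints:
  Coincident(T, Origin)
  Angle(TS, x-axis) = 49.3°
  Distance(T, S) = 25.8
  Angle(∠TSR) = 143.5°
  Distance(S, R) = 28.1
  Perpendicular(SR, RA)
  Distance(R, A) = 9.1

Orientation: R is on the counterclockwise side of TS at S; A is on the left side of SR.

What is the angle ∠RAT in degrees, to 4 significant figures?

97.29°

T is at the origin; TS runs at 49.3° with length 25.8, so S = 25.8·(cos 49.3°, sin 49.3°) = (16.82, 19.56). ∠TSR = 143.5°, so SR runs at 49.3° + (180° − 143.5°) = 85.80° from the x-axis; with |SR| = 28.1, R = S + 28.1·(cos 85.80°, sin 85.80°) = (18.88, 47.58). SR is perpendicular to RA; with |RA| = 9.1 on the left of SR, A = R + 9.1·(-0.9973, 0.07324) = (9.807, 48.25). Then cos ∠RAT = AR·AT / (|AR||AT|), giving 97.29°.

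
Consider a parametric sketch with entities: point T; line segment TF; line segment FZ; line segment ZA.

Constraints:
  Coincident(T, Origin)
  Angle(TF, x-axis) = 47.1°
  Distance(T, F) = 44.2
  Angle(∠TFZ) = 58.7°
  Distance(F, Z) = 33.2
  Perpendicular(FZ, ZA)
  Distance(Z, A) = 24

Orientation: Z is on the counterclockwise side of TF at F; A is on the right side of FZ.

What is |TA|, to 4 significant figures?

62.61

T is at the origin; TF runs at 47.1° with length 44.2, so F = 44.2·(cos 47.1°, sin 47.1°) = (30.09, 32.38). ∠TFZ = 58.7°, so FZ runs at 47.1° + (180° − 58.7°) = 168.4° from the x-axis; with |FZ| = 33.2, Z = F + 33.2·(cos 168.4°, sin 168.4°) = (-2.434, 39.05). FZ ⟂ ZA; with |ZA| = 24.0 on the right of FZ, A = Z + 24.0·(0.2011, 0.9796) = (2.392, 62.56). Then |TA| = |A − T| = 62.61.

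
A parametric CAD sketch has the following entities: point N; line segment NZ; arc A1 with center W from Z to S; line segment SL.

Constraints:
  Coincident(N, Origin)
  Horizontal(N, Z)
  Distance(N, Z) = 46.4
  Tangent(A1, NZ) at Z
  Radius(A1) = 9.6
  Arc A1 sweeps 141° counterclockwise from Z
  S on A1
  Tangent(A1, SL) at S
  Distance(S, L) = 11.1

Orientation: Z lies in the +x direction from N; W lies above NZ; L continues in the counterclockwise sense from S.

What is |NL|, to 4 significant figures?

49.98

On A1, Z sits at bearing -90° from W; a 141° counterclockwise sweep puts S at bearing 51°, so S = W + 9.6·(cos 51°, sin 51°) = (52.44, 17.06). Tangency of A1 to SL means the radius WS is perpendicular to SL, so SL runs along (−sin 51°, cos 51°); with |SL| = 11.1, L = (43.82, 24.05). Then |NL| = |L − N| = 49.98.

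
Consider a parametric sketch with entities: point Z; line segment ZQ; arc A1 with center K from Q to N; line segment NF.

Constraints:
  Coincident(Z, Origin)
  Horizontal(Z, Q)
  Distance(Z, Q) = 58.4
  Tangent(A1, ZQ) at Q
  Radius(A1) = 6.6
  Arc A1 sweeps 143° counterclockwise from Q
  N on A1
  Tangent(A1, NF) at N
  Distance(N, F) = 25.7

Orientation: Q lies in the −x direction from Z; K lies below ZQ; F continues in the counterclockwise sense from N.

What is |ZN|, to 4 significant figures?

63.49

Z is at the origin; ZQ is horizontal with |ZQ| = 58.4 and Q on the −x side, so Q = (-58.40, 0.000). A1 meets ZQ tangentially, so KQ is at right angles to ZQ, so K = Q + (0, -6.6) = (-58.40, -6.600). On A1, Q sits at bearing 90° from K; a 143° counterclockwise sweep puts N at bearing 233°, so N = K + 6.6·(cos 233°, sin 233°) = (-62.37, -11.87). Then |ZN| = |N − Z| = 63.49.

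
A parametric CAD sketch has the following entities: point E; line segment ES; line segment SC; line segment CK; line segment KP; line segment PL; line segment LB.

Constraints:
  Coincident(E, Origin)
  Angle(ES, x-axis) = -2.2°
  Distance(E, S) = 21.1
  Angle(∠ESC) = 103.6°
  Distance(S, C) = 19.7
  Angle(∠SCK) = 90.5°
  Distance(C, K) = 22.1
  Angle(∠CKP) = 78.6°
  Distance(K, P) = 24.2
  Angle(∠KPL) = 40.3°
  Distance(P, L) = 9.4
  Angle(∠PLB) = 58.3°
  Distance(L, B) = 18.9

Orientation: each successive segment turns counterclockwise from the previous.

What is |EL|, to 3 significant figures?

12.0

E is at the origin; ES runs at -2.2° with length 21.1, so S = (21.1, -0.810). ∠ESC = 103.6° gives SC at 74.2° from the x-axis; with |SC| = 19.7, C = (26.4, 18.1). ∠SCK = 90.5° gives CK at 164° from the x-axis; with |CK| = 22.1, K = (5.24, 24.3). ∠CKP = 78.6° gives KP at -94.9° from the x-axis; with |KP| = 24.2, P = (3.17, 0.237). ∠KPL = 40.3° gives PL at 44.8° from the x-axis; with |PL| = 9.4, L = (9.84, 6.86). Then |EL| = |L − E| = 12.0.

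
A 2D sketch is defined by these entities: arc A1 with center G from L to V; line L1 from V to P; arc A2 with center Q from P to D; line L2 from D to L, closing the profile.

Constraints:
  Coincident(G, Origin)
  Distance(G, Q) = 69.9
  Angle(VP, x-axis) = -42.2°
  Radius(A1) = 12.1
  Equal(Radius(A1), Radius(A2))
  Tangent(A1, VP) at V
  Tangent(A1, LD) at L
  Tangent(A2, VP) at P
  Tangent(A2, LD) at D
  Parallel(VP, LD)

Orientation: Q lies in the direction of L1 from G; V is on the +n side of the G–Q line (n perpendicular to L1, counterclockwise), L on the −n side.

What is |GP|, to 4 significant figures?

70.94

The slot axis is L1's direction at -42.2°, so u = (cos -42.2°, sin -42.2°) = (0.7408, -0.6717) and n = (−sin -42.2°, cos -42.2°) = (0.6717, 0.7408). G is at the origin and Q lies 69.9 along u from G, so Q = 69.9·u = (51.78, -46.95). Tangency of A1 to both parallel lines with radius 12.1 puts V and L at G ± 12.1·n: V = (8.128, 8.964), L = (-8.128, -8.964). Equal radii place P and D the same way about Q: P = Q + 12.1·n = (59.91, -37.99), D = Q − 12.1·n = (43.65, -55.92). Then |GP| = |P − G| = 70.94.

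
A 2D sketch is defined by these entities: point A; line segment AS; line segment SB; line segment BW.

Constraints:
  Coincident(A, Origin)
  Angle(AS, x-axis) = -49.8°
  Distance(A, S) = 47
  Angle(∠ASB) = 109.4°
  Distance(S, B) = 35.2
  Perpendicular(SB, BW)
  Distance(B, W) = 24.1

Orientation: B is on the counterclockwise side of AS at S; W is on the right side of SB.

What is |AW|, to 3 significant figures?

85.2

A is at the origin; AS runs at -49.8° with length 47.0, so S = 47.0·(cos -49.8°, sin -49.8°) = (30.3, -35.9). ∠ASB = 109.4°, so SB runs at -49.8° + (180° − 109.4°) = 20.8° from the x-axis; with |SB| = 35.2, B = S + 35.2·(cos 20.8°, sin 20.8°) = (63.2, -23.4). SB is perpendicular to BW; with |BW| = 24.1 on the right of SB, W = B + 24.1·(0.355, -0.935) = (71.8, -45.9). Then |AW| = |W − A| = 85.2.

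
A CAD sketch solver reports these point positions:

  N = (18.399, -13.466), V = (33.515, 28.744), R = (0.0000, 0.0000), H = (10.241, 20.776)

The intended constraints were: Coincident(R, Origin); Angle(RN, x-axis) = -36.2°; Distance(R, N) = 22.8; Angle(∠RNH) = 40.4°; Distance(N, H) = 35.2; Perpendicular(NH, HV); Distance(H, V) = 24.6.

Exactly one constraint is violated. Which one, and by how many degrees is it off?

Perpendicular(NH, HV) — off by 5.50°.

R = (0.00, 0.00) ✓; RN at -36.20° ✓; |RN| = 22.80 ✓; ∠RNH = 40.40° ✓; |NH| = 35.20 ✓; ∠(NH, HV) = 84.50° ✗; |HV| = 24.60 ✓.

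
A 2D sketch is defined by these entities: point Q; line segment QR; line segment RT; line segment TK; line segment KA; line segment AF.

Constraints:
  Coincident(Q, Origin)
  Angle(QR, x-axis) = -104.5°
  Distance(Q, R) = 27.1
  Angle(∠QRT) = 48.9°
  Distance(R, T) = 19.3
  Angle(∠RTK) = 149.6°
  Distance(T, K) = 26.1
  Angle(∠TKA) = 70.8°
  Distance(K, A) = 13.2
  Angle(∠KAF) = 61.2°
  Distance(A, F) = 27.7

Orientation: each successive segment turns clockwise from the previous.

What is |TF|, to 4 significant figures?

8.736

∠TKA = 70.8° gives KA at -15.20° from the x-axis; with |KA| = 13.2, A = (-6.772, 12.26). ∠KAF = 61.2° gives AF at -134.0° from the x-axis; with |AF| = 27.7, F = (-26.01, -7.662). Then |TF| = |F − T| = 8.736.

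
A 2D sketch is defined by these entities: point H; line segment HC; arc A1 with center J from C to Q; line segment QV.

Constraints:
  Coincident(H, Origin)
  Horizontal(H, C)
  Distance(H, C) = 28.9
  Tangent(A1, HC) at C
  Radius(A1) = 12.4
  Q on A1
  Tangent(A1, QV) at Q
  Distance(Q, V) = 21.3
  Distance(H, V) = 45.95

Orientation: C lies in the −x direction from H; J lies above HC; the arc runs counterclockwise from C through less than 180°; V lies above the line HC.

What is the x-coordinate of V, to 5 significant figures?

-27.258

Checks: |JQ| = 12.40 ✓; ∠(JQ, QV) = 90.00° ✓; |QV| = 21.30 ✓; |HV| = 45.95 ✓.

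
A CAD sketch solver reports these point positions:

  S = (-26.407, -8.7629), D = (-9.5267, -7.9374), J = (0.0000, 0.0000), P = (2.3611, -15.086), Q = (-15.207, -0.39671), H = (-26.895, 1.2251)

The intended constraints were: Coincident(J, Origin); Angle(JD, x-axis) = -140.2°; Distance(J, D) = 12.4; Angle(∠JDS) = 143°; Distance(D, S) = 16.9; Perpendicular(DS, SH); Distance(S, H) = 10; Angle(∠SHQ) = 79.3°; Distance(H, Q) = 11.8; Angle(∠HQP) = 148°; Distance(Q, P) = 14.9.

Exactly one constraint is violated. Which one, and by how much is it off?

Distance(Q, P) = 14.9 — off by 8.00.

J = (0.00, 0.00) ✓; JD at -140.2° ✓; |JD| = 12.40 ✓; ∠JDS = 143.0° ✓; |DS| = 16.90 ✓; ∠(DS, SH) = 90.00° ✓; |SH| = 10.00 ✓; ∠SHQ = 79.30° ✓; |HQ| = 11.80 ✓; ∠HQP = 148.0° ✓; |QP| = 22.90 ✗.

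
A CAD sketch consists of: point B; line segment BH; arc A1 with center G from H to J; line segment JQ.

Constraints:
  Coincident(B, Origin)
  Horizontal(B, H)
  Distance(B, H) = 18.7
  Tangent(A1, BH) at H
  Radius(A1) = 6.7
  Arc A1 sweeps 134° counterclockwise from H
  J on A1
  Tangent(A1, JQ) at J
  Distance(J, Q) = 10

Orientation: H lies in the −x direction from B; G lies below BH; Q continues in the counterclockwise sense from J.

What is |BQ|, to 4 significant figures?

24.87

B is at the origin; B and H share the same y with |BH| = 18.7 and H on the −x side, so H = (-18.70, 0.000). The tangent condition forces GH to be normal to BH, so G = H + (0, -6.7) = (-18.70, -6.700). On A1, H sits at bearing 90° from G; a 134° counterclockwise sweep puts J at bearing 224°, so J = G + 6.7·(cos 224°, sin 224°) = (-23.52, -11.35). Since A1 is tangent to JQ there, GJ ⟂ JQ, so JQ runs along (−sin 224°, cos 224°); with |JQ| = 10.0, Q = (-16.57, -18.55). Then |BQ| = |Q − B| = 24.87.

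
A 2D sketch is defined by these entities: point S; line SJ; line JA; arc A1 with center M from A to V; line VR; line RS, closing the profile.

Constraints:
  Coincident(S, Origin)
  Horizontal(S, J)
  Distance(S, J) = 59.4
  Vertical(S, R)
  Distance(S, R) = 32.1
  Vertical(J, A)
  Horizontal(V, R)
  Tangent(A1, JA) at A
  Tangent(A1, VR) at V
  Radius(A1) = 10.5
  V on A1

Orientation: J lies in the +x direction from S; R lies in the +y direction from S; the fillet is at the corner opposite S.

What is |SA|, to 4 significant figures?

63.21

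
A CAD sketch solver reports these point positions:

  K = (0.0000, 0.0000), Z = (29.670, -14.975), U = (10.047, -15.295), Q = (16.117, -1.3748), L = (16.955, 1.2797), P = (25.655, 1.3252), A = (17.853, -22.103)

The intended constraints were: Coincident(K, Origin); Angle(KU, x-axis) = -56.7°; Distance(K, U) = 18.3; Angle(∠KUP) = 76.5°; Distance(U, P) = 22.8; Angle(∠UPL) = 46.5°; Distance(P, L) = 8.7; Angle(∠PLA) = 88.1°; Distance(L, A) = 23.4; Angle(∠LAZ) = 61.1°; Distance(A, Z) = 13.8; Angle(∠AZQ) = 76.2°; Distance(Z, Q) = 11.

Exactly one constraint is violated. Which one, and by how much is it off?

Distance(Z, Q) = 11 — off by 8.20.

K = (0.00, 0.00) ✓; KU at -56.70° ✓; |KU| = 18.30 ✓; ∠KUP = 76.50° ✓; |UP| = 22.80 ✓; ∠UPL = 46.50° ✓; |PL| = 8.700 ✓; ∠PLA = 88.10° ✓; |LA| = 23.40 ✓; ∠LAZ = 61.10° ✓; |AZ| = 13.80 ✓; ∠AZQ = 76.20° ✓; |ZQ| = 19.20 ✗.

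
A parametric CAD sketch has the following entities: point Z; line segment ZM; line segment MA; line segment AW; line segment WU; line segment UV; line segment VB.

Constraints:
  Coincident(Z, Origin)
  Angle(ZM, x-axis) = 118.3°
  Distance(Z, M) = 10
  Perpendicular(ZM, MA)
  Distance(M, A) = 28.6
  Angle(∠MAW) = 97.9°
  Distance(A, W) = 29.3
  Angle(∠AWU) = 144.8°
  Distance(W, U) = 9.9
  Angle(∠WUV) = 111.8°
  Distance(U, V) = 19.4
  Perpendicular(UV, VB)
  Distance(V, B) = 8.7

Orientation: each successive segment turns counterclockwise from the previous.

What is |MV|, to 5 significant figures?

37.015

Z is at the origin; ZM runs at 118.3° with length 10.0, so M = (-4.7409, 8.8048). ZM is perpendicular to MA, so MA runs at -151.70°; with |MA| = 28.6, A = (-29.923, -4.7541). ∠MAW = 97.9° gives AW at -69.600° from the x-axis; with |AW| = 29.3, W = (-19.709, -32.217). ∠AWU = 144.8° gives WU at -34.400° from the x-axis; with |WU| = 9.9, U = (-11.541, -37.810). ∠WUV = 111.8° gives UV at 33.800° from the x-axis; with |UV| = 19.4, V = (4.5803, -27.018). Then |MV| = |V − M| = 37.015.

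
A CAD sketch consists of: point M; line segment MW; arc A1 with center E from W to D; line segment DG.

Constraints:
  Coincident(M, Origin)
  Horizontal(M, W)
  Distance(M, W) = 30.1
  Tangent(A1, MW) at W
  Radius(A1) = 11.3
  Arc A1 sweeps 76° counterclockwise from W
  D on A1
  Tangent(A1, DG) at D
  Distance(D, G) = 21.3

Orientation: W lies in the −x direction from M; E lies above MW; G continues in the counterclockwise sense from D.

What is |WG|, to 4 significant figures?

33.38

M is at the origin; M and W share the same y with |MW| = 30.1 and W on the −x side, so W = (-30.10, 0.000). Since A1 is tangent to MW there, EW ⟂ MW, so E = W + (0, 11.3) = (-30.10, 11.30). On A1, W sits at bearing -90° from E; a 76° counterclockwise sweep puts D at bearing -14°, so D = E + 11.3·(cos -14°, sin -14°) = (-19.14, 8.566). The tangent condition forces ED to be normal to DG, so DG runs along (−sin -14°, cos -14°); with |DG| = 21.3, G = (-13.98, 29.23). Then |WG| = |G − W| = 33.38.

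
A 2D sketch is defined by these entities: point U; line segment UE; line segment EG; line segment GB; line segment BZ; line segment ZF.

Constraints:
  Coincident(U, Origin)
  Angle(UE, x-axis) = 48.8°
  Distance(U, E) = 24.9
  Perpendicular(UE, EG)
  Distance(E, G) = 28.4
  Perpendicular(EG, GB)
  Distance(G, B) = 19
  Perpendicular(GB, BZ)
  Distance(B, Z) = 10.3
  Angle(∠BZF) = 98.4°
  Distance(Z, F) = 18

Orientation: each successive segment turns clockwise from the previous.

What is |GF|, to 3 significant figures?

13.0

U is at the origin; UE runs at 48.8° with length 24.9, so E = (16.4, 18.7). UE ⟂ EG, so EG runs at -41.2°; with |EG| = 28.4, G = (37.8, 0.0284). The perpendicularity gives GB at right angles to EG, so GB runs at -131°; with |GB| = 19.0, B = (25.3, -14.3). GB ⟂ BZ, so BZ runs at 139°; with |BZ| = 10.3, Z = (17.5, -7.48). ∠BZF = 98.4° gives ZF at 57.2° from the x-axis; with |ZF| = 18.0, F = (27.3, 7.65). Then |GF| = |F − G| = 13.0.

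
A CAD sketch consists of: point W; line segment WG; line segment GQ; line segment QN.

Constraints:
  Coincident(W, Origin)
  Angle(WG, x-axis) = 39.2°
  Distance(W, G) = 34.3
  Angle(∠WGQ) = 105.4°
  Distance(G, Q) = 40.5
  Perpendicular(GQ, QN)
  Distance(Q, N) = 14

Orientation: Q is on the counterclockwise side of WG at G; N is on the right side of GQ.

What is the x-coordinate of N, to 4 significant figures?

23.05

∠WGQ = 105.4°, so GQ runs at 39.2° + (180° − 105.4°) = 113.8° from the x-axis; with |GQ| = 40.5, Q = G + 40.5·(cos 113.8°, sin 113.8°) = (10.24, 58.73). The perpendicularity gives QN at right angles to GQ; with |QN| = 14.0 on the right of GQ, N = Q + 14.0·(0.9150, 0.4035) = (23.05, 64.38). So N.x = 23.05.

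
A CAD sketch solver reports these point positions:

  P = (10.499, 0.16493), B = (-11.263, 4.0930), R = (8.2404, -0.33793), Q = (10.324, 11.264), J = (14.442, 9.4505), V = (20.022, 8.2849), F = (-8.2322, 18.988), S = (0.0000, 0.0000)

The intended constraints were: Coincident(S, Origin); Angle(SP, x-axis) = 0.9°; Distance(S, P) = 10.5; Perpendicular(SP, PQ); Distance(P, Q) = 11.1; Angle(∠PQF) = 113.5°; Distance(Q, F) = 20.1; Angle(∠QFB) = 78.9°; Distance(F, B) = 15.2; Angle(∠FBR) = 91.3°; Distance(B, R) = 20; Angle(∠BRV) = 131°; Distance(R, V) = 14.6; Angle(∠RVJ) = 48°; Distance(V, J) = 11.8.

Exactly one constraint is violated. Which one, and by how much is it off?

Distance(V, J) = 11.8 — off by 6.10.

S = (0.00, 0.00) ✓; SP at 0.9000° ✓; |SP| = 10.50 ✓; ∠(SP, PQ) = 90.00° ✓; |PQ| = 11.10 ✓; ∠PQF = 113.5° ✓; |QF| = 20.10 ✓; ∠QFB = 78.90° ✓; |FB| = 15.20 ✓; ∠FBR = 91.30° ✓; |BR| = 20.00 ✓; ∠BRV = 131.0° ✓; |RV| = 14.60 ✓; ∠RVJ = 48.00° ✓; |VJ| = 5.700 ✗.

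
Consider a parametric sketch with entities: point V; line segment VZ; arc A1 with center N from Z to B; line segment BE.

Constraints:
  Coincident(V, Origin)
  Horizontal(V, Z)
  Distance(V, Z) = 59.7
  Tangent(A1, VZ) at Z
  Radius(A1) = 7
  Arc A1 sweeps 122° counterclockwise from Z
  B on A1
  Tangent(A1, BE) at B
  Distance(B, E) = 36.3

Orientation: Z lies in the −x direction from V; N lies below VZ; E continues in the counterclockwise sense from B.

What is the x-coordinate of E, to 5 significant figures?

-46.400

On A1, Z sits at bearing 90° from N; a 122° counterclockwise sweep puts B at bearing 212°, so B = N + 7.0·(cos 212°, sin 212°) = (-65.636, -10.709). A1 meets BE tangentially, so NB is at right angles to BE, so BE runs along (−sin 212°, cos 212°); with |BE| = 36.3, E = (-46.400, -41.494). So E.x = -46.400.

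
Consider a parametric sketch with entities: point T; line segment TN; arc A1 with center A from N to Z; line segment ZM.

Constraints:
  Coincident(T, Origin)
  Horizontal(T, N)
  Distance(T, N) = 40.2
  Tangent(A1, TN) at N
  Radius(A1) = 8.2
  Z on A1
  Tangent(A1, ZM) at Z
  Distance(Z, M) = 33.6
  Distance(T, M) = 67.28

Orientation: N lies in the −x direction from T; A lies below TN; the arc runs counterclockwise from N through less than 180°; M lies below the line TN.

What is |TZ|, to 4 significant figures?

48.74

T is at the origin; T and N share the same y with |TN| = 40.2 and N on the −x side, so N = (-40.20, 0.000). A1 meets TN tangentially, so AN is at right angles to TN, so A = N + (0, -8.2) = (-40.20, -8.200). Since AZ ⟂ ZM (tangency), |AM| = √(8.2² + 33.6²) = 34.59 regardless of where Z sits on A1. So M lies on both circle(T, 67.28) and circle(A, 34.59); the below-TN intersection is M = (-54.24, -39.81). Z is the foot of the tangent from M: Z = (-48.27, -6.743).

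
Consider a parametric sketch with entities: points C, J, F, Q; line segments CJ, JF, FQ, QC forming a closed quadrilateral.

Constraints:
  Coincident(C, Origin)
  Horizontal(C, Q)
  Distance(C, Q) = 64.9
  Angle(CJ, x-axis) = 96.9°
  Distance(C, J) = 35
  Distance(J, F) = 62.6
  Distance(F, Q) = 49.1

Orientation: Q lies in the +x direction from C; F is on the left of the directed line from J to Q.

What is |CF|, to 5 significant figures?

74.711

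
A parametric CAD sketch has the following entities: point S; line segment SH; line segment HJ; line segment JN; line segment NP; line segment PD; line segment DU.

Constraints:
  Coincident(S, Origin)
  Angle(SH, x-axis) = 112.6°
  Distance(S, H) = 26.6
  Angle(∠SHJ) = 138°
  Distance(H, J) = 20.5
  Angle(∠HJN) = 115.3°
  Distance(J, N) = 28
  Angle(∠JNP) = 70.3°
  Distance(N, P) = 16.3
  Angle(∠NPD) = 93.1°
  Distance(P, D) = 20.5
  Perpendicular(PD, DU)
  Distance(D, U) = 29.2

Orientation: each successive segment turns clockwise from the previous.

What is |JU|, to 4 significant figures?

21.62

S is at the origin; SH runs at 112.6° with length 26.6, so H = (-10.22, 24.56). ∠SHJ = 138.0° gives HJ at 70.60° from the x-axis; with |HJ| = 20.5, J = (-3.413, 43.89). ∠HJN = 115.3° gives JN at 5.900° from the x-axis; with |JN| = 28.0, N = (24.44, 46.77). ∠JNP = 70.3° gives NP at -103.8° from the x-axis; with |NP| = 16.3, P = (20.55, 30.94). ∠NPD = 93.1° gives PD at 169.3° from the x-axis; with |PD| = 20.5, D = (0.4071, 34.75). The perpendicularity gives DU at right angles to PD, so DU runs at 79.30°; with |DU| = 29.2, U = (5.829, 63.44). Then |JU| = |U − J| = 21.62.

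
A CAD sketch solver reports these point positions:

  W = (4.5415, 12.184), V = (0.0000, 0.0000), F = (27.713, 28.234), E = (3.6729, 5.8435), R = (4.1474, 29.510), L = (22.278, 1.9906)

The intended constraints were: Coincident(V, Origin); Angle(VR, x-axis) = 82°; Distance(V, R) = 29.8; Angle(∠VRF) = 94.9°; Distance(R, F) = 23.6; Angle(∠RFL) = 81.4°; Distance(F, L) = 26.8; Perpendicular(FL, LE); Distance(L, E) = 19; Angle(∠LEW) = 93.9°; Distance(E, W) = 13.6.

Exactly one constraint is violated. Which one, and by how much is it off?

Distance(E, W) = 13.6 — off by 7.20.

V = (0.00, 0.00) ✓; VR at 82.00° ✓; |VR| = 29.80 ✓; ∠VRF = 94.90° ✓; |RF| = 23.60 ✓; ∠RFL = 81.40° ✓; |FL| = 26.80 ✓; ∠(FL, LE) = 90.00° ✓; |LE| = 19.00 ✓; ∠LEW = 93.90° ✓; |EW| = 6.400 ✗.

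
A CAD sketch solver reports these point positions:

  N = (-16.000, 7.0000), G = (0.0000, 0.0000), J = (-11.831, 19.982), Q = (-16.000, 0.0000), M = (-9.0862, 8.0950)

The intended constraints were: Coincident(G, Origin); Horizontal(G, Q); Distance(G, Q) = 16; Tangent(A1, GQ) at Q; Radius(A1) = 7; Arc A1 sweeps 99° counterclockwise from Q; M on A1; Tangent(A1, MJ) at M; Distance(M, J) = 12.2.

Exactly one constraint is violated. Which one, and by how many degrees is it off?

Tangent(A1, MJ) at M — off by 4.00°.

G = (0.00, 0.00) ✓; G.y = 0.00, Q.y = 0.00 ✓; |GQ| = 16.00 ✓; ∠(NQ, QG) = 90.00° ✓; |NQ| = 7.000 ✓; bearing(N→M) − bearing(N→Q) = 99.00° ✓; |NM| = 7.000 ✓; ∠(NM, MJ) = 86.00° ✗; |MJ| = 12.20 ✓.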